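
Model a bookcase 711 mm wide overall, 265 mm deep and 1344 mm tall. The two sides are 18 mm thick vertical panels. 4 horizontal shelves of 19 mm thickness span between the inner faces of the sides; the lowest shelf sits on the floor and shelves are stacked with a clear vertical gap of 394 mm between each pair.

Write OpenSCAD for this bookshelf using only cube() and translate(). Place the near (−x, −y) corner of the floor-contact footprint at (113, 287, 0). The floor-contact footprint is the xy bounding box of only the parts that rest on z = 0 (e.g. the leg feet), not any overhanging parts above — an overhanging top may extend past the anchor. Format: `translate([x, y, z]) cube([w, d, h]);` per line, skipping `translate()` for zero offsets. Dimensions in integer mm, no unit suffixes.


translate([113, 287, 0]) cube([18, 265, 1344]);
translate([806, 287, 0]) cube([18, 265, 1344]);
translate([131, 287, 0]) cube([675, 265, 19]);
translate([131, 287, 413]) cube([675, 265, 19]);
translate([131, 287, 826]) cube([675, 265, 19]);
translate([131, 287, 1239]) cube([675, 265, 19]);


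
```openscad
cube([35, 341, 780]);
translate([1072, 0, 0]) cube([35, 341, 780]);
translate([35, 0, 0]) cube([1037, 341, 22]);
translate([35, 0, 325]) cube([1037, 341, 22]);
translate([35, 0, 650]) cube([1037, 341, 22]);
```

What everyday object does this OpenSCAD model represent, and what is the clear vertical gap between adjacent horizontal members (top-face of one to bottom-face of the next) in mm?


A bookshelf. The clear shelf gap is 303 mm.

Two tall side panels with 3 horizontal boards between them — a bookshelf. The first two shelf undersides are at z = 0 and z = 325; with shelf thickness 22, the clear gap is 325 − 0 − 22 = 303 mm.


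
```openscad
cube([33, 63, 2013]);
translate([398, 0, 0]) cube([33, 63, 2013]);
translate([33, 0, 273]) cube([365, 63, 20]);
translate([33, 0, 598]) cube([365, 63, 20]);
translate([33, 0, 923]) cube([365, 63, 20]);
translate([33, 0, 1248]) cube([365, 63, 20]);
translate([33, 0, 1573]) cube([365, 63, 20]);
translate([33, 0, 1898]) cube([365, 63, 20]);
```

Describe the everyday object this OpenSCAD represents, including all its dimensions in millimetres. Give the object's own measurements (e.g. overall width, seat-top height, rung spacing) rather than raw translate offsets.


A straight ladder. Two 33×63 mm vertical rails, 2013 mm tall, stand 431 mm apart (outside-to-outside) with their front faces coplanar on the −y side. 6 rungs, each 63 mm deep and 20 mm tall, span between the inner faces of the rails, front faces flush with the rails. The lowest rung's underside is at z = 273 mm and rungs are spaced 325 mm apart (underside to underside).


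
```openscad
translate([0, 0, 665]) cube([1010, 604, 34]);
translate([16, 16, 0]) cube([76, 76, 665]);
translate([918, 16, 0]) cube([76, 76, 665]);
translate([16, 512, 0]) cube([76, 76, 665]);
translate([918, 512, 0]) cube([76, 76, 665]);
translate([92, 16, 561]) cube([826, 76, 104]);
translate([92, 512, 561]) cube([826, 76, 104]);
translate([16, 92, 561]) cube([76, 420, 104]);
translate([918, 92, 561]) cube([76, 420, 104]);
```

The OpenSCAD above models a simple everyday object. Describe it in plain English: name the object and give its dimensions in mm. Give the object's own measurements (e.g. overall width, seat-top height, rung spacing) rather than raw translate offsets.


A rectangular dining table. The top is 1010×604×34 mm with its upper surface at z = 699 mm. It stands on four 76×76 mm square legs, each inset 16 mm from the nearest pair of top edges, running from the floor to the underside of the top. Four apron rails, 76 mm thick and 104 mm tall, run between adjacent legs with their top edges flush with the underside of the top and their outer faces flush with the legs' outer faces.


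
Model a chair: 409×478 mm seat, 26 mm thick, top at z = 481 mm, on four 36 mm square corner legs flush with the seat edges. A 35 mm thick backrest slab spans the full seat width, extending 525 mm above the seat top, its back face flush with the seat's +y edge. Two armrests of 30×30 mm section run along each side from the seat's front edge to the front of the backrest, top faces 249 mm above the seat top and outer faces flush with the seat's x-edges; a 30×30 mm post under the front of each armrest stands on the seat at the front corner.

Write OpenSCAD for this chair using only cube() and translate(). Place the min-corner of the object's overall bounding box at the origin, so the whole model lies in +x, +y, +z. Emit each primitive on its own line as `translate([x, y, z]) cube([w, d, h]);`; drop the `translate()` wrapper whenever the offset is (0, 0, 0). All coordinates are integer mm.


// leg_h = 481 - 26 = 455
// arm post h = 249 - 30 = 219
translate([0, 0, 455]) cube([409, 478, 26]);
cube([36, 36, 455]);
translate([373, 0, 0]) cube([36, 36, 455]);
translate([0, 442, 0]) cube([36, 36, 455]);
translate([373, 442, 0]) cube([36, 36, 455]);
translate([0, 443, 481]) cube([409, 35, 525]);
translate([0, 0, 700]) cube([30, 443, 30]);
translate([379, 0, 700]) cube([30, 443, 30]);
translate([0, 0, 481]) cube([30, 30, 219]);
translate([379, 0, 481]) cube([30, 30, 219]);


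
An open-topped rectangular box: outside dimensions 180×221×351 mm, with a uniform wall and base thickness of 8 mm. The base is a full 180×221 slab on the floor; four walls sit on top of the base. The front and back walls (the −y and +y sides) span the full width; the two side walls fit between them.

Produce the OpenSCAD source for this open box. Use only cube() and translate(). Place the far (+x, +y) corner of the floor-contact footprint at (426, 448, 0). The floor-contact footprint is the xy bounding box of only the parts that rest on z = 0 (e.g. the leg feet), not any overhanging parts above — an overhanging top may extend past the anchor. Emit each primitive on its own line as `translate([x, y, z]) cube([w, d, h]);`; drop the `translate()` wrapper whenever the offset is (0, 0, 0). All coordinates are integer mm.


translate([246, 227, 0]) cube([180, 221, 8]);
translate([246, 227, 8]) cube([180, 8, 343]);
translate([246, 440, 8]) cube([180, 8, 343]);
translate([246, 235, 8]) cube([8, 205, 343]);
translate([418, 235, 8]) cube([8, 205, 343]);


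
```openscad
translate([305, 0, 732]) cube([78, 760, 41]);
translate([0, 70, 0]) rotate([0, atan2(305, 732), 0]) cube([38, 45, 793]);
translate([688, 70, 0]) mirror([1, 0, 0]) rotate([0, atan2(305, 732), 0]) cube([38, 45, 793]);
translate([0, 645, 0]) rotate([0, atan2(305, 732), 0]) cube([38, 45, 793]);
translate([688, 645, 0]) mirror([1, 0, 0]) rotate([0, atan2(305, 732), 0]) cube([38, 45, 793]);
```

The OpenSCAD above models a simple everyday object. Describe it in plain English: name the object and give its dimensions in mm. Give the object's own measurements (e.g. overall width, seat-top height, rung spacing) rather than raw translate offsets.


A sawhorse. A 78×760×41 mm beam (x, y, z) sits on two A-frame leg pairs. Each pair is two raked legs of 38×45 mm section (45 mm along y) splaying symmetrically in x. Each leg rises 732 mm vertically over 305 mm of horizontal reach and is 793 mm long along its own axis. Every leg's outer bottom edge rests on the floor and its outer top edge meets a bottom edge of the beam — the left legs (tilting toward +x) meet the beam's −x bottom edge, the right legs (their mirror images, tilting toward −x) meet its +x bottom edge — so the leg tops tuck under the beam, the beam's underside is 732 mm above the floor, and the feet are 688 mm apart outside-to-outside with the beam centred between them. The two leg pairs are set in 70 mm from either end of the beam.


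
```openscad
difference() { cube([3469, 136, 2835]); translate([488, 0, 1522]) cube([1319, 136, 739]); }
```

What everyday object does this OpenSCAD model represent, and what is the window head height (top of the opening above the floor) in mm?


A wall with a window opening. The window head height is 2261 mm.

A wall with a rectangular opening subtracted — a window. Sill at z = 1522, opening 739 mm tall, so the head is at 1522 + 739 = 2261 mm.


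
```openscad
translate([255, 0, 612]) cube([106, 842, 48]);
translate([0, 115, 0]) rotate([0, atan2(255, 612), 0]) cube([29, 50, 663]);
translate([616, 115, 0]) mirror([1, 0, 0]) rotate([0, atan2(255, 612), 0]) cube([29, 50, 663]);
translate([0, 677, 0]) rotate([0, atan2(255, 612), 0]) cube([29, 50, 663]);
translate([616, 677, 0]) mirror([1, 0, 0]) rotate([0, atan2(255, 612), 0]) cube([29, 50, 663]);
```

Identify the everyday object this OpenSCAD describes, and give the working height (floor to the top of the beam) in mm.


A sawhorse. The overall height is 660 mm.

A beam across two mirrored pairs of raked legs — a sawhorse. The beam's underside is at z = 612 (matching the legs' vertical rise in atan2(255, 612)) and the beam is 48 mm tall, so its top is at 612 + 48 = 660 mm. The raked legs top out at the beam's underside, so that is the highest point.


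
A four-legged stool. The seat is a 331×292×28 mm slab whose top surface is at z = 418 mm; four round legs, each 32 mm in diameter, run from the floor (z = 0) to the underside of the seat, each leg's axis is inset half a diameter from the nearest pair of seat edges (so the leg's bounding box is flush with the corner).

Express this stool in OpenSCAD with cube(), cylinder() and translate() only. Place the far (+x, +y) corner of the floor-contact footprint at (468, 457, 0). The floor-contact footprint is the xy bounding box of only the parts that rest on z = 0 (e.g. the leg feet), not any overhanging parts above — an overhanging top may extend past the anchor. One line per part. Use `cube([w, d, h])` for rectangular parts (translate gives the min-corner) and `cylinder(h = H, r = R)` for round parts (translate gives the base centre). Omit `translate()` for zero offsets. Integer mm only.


translate([137, 165, 390]) cube([331, 292, 28]);
translate([153, 181, 0]) cylinder(h = 390, r = 16);
translate([452, 181, 0]) cylinder(h = 390, r = 16);
translate([153, 441, 0]) cylinder(h = 390, r = 16);
translate([452, 441, 0]) cylinder(h = 390, r = 16);


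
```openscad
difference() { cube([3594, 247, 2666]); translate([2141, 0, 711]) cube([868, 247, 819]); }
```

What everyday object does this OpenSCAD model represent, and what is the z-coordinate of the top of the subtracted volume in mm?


A wall with a window opening. The window head height is 1530 mm.

A wall with a rectangular opening subtracted — a window. Sill at z = 711, opening 819 mm tall, so the head is at 711 + 819 = 1530 mm.


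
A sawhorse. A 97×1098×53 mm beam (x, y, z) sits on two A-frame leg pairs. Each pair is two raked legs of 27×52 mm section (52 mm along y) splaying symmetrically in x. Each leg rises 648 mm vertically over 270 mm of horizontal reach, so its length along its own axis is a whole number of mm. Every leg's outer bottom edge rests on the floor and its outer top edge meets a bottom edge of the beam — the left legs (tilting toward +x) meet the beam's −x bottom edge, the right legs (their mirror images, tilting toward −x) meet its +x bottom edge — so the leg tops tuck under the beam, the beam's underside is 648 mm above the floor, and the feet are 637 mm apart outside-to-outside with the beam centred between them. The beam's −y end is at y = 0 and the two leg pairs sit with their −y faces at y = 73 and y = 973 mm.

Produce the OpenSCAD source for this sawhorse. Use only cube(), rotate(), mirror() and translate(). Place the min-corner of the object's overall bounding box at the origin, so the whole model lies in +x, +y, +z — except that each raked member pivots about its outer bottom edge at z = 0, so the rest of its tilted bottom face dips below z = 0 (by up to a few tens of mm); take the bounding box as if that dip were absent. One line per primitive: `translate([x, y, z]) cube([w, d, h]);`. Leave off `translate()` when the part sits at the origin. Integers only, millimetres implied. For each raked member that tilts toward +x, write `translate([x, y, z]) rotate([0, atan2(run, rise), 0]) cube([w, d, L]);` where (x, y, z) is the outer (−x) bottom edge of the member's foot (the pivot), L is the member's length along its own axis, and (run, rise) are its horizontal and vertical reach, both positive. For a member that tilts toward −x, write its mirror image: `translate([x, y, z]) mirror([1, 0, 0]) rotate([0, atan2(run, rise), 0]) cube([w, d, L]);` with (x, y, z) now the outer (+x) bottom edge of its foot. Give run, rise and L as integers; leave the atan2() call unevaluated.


// leg length = √(270² + 648²) = 702
// right-leg outer foot x = 2·270 + 97 = 637
// beam min-corner = (270, 0, 648)
translate([270, 0, 648]) cube([97, 1098, 53]);
translate([0, 73, 0]) rotate([0, atan2(270, 648), 0]) cube([27, 52, 702]);
translate([637, 73, 0]) mirror([1, 0, 0]) rotate([0, atan2(270, 648), 0]) cube([27, 52, 702]);
translate([0, 973, 0]) rotate([0, atan2(270, 648), 0]) cube([27, 52, 702]);
translate([637, 973, 0]) mirror([1, 0, 0]) rotate([0, atan2(270, 648), 0]) cube([27, 52, 702]);


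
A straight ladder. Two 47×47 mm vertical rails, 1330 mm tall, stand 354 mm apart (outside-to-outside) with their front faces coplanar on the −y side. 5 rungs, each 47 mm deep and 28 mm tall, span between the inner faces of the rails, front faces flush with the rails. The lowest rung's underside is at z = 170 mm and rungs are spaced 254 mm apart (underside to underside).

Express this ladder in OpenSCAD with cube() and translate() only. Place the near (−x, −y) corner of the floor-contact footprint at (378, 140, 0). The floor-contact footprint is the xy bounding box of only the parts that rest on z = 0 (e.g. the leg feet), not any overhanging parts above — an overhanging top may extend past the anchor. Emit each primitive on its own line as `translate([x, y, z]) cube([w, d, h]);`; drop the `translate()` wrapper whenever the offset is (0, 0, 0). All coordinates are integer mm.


translate([378, 140, 0]) cube([47, 47, 1330]);
translate([685, 140, 0]) cube([47, 47, 1330]);
translate([425, 140, 170]) cube([260, 47, 28]);
translate([425, 140, 424]) cube([260, 47, 28]);
translate([425, 140, 678]) cube([260, 47, 28]);
translate([425, 140, 932]) cube([260, 47, 28]);
translate([425, 140, 1186]) cube([260, 47, 28]);


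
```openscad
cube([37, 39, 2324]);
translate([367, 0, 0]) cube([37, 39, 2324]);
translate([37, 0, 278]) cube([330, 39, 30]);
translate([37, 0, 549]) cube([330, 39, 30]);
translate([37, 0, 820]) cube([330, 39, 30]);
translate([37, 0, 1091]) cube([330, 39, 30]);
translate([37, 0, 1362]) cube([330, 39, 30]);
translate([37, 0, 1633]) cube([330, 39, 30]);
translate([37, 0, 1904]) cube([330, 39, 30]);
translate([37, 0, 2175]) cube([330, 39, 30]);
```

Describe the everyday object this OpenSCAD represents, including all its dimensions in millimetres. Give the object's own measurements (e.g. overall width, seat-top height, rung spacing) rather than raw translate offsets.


A straight ladder. Two 37×39 mm vertical rails, 2324 mm tall, stand 404 mm apart (outside-to-outside) with their front faces coplanar on the −y side. 8 rungs, each 39 mm deep and 30 mm tall, span between the inner faces of the rails, front faces flush with the rails. The lowest rung's underside is at z = 278 mm and rungs are spaced 271 mm apart (underside to underside).


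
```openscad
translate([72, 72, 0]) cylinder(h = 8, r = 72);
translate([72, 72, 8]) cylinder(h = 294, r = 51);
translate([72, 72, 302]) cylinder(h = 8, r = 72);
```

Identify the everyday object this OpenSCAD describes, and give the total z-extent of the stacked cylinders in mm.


A spool. The overall height is 310 mm.

Three coaxial cylinders, large–small–large — a spool. Two 8 mm flanges and a 294 mm core give 8 + 294 + 8 = 310 mm.


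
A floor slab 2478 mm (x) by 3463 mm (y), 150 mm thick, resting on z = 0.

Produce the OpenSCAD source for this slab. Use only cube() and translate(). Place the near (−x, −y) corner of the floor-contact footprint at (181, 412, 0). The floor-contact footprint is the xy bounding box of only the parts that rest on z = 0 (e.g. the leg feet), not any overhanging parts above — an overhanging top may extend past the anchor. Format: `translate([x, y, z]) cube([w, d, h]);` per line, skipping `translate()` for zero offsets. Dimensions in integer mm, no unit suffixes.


translate([181, 412, 0]) cube([2478, 3463, 150]);


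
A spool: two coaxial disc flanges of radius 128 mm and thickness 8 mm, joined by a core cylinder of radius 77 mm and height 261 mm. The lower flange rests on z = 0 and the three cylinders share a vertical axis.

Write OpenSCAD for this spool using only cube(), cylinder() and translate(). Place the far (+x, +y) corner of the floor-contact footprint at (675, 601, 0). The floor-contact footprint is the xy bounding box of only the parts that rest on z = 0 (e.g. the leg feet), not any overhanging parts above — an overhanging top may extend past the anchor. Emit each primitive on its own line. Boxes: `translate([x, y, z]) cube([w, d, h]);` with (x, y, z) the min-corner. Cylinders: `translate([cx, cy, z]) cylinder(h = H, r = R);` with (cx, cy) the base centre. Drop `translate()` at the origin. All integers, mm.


translate([547, 473, 0]) cylinder(h = 8, r = 128);
translate([547, 473, 8]) cylinder(h = 261, r = 77);
translate([547, 473, 269]) cylinder(h = 8, r = 128);


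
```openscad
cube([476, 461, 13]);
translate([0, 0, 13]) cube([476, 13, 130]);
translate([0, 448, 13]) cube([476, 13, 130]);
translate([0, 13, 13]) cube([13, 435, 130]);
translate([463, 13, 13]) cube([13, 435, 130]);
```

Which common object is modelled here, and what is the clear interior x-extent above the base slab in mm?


An open box. The internal width is 450 mm.

A 476×461 base slab with four walls standing on it — an open box. The base is 476 mm wide and the walls are 13 mm thick, so the internal width is 476 − 2 × 13 = 450 mm.


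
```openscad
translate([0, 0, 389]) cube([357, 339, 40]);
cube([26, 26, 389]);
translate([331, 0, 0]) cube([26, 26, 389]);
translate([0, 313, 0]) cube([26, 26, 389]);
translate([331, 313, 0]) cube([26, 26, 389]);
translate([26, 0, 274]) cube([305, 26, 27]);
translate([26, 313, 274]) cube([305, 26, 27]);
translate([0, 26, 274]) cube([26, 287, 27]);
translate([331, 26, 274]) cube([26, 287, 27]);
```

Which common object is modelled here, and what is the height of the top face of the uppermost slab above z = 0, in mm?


A stool. The seat height is 429 mm.

A 357×339×40 slab at z = 389 on four corner posts — a stool. The seat top is 389 + 40 = 429 mm.


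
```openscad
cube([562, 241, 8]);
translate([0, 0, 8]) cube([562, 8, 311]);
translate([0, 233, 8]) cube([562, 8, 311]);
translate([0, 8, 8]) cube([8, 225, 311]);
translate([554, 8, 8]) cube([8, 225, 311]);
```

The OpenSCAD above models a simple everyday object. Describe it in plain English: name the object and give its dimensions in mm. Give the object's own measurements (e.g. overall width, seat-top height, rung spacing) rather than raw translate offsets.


An open-topped rectangular box: outside dimensions 562×241×319 mm, with a uniform wall and base thickness of 8 mm. The base is a full 562×241 slab on the floor; four walls sit on top of the base. The front and back walls (the −y and +y sides) span the full width; the two side walls fit between them.


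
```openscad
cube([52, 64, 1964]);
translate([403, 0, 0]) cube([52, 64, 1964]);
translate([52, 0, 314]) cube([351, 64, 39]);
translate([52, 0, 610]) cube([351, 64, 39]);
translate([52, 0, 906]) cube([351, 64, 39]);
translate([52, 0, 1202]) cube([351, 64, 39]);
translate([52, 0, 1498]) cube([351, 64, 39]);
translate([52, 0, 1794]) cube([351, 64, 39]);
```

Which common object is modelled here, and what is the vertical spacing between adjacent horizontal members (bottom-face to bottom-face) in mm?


A ladder. The rung spacing is 296 mm.

Two tall 52×64 posts with 6 short bars between them — a ladder. Adjacent rungs sit at z = 314 and z = 610, so the spacing is 610 − 314 = 296 mm.


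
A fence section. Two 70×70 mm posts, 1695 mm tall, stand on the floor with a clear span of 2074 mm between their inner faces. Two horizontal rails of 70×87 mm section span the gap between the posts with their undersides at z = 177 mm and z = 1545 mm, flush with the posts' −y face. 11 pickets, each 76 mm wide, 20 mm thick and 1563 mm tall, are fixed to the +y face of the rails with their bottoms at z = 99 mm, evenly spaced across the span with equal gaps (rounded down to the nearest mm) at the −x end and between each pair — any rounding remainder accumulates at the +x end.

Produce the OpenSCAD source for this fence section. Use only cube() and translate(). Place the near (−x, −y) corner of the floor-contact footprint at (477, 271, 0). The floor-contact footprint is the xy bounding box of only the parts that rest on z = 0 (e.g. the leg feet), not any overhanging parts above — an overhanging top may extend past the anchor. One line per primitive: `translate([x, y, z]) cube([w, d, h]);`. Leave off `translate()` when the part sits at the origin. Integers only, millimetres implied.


translate([477, 271, 0]) cube([70, 70, 1695]);
translate([2621, 271, 0]) cube([70, 70, 1695]);
translate([547, 271, 177]) cube([2074, 70, 87]);
translate([547, 271, 1545]) cube([2074, 70, 87]);
translate([650, 341, 99]) cube([76, 20, 1563]);
translate([829, 341, 99]) cube([76, 20, 1563]);
translate([1008, 341, 99]) cube([76, 20, 1563]);
translate([1187, 341, 99]) cube([76, 20, 1563]);
translate([1366, 341, 99]) cube([76, 20, 1563]);
translate([1545, 341, 99]) cube([76, 20, 1563]);
translate([1724, 341, 99]) cube([76, 20, 1563]);
translate([1903, 341, 99]) cube([76, 20, 1563]);
translate([2082, 341, 99]) cube([76, 20, 1563]);
translate([2261, 341, 99]) cube([76, 20, 1563]);
translate([2440, 341, 99]) cube([76, 20, 1563]);


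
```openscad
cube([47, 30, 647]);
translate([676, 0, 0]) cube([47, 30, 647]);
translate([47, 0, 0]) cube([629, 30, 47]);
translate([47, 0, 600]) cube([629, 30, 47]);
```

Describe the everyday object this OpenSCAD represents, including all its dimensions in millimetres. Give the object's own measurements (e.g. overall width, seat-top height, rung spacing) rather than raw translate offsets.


A rectangular picture frame lying in the x–z plane (depth along y). The opening is 629 mm wide (x) by 553 mm tall (z), surrounded by a border 47 mm wide on all four sides. The frame is 30 mm deep and is made of two full-height vertical stiles with two horizontal rails fitted between them.


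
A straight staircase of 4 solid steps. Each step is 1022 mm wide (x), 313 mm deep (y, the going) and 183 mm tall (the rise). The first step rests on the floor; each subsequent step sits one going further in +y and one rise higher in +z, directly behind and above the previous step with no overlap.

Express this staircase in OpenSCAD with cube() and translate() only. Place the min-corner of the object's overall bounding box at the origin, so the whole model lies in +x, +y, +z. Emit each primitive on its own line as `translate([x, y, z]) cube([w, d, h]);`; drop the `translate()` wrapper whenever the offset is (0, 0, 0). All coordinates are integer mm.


cube([1022, 313, 183]);
translate([0, 313, 183]) cube([1022, 313, 183]);
translate([0, 626, 366]) cube([1022, 313, 183]);
translate([0, 939, 549]) cube([1022, 313, 183]);


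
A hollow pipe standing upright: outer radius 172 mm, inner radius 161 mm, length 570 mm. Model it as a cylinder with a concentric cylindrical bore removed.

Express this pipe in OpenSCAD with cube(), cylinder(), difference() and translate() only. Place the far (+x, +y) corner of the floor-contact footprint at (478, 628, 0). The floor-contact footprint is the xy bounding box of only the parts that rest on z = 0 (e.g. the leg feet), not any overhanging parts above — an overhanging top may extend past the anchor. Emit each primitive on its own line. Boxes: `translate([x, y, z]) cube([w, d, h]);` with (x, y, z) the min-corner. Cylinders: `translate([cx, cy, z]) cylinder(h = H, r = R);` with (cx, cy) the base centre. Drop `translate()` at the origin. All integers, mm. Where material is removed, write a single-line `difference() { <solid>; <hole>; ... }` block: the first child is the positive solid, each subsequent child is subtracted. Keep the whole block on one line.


difference() { translate([306, 456, 0]) cylinder(h = 570, r = 172); translate([306, 456, 0]) cylinder(h = 570, r = 161); }


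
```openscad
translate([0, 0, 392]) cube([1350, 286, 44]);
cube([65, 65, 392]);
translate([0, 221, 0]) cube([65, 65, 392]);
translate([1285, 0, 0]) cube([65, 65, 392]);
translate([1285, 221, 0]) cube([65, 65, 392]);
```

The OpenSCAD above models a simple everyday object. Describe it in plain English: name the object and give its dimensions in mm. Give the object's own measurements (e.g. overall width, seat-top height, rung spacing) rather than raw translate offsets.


A bench: a 1350×286 mm seat slab, 44 mm thick, top at z = 436 mm, on four 65×65 mm square legs flush with the seat corners and standing on z = 0.


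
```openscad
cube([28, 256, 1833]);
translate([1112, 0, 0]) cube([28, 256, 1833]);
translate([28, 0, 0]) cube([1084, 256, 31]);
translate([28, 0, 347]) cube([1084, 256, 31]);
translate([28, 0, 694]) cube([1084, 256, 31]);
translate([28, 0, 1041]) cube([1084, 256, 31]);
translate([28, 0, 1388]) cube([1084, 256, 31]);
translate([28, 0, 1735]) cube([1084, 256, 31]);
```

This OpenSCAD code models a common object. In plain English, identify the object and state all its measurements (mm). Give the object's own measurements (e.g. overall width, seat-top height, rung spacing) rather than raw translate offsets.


An open bookshelf. Two side panels, each 28 mm thick, 256 mm deep and 1833 mm tall, stand 1140 mm apart (outside-to-outside). Between them sit 6 shelves, each 31 mm thick and 256 mm deep, spanning the full gap between the sides. The bottom shelf rests on the floor (its underside at z = 0) and the clear gap between one shelf's top and the next shelf's underside is 316 mm.


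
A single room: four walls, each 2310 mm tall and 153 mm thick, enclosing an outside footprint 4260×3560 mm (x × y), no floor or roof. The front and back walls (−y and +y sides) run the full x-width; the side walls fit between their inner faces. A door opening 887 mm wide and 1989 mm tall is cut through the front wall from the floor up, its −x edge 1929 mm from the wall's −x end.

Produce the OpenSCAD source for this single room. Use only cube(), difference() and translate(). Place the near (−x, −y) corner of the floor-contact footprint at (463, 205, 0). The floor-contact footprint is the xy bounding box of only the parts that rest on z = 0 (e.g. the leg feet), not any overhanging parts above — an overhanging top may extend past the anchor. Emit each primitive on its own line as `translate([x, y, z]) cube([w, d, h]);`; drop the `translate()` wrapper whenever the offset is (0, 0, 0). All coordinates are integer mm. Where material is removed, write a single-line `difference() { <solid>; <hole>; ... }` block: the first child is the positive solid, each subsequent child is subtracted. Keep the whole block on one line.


difference() { translate([463, 205, 0]) cube([4260, 153, 2310]); translate([2392, 205, 0]) cube([887, 153, 1989]); }
translate([463, 3612, 0]) cube([4260, 153, 2310]);
translate([463, 358, 0]) cube([153, 3254, 2310]);
translate([4570, 358, 0]) cube([153, 3254, 2310]);


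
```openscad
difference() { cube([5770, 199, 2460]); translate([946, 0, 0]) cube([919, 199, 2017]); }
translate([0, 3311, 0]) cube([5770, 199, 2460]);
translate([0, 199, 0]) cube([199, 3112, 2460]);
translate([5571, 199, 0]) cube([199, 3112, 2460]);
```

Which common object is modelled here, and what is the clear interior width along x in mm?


A single room. The interior width is 5372 mm.

Four walls enclosing a rectangle with a door in the front wall — a room. Outside width 5770 minus two 199 mm walls gives 5372 mm.


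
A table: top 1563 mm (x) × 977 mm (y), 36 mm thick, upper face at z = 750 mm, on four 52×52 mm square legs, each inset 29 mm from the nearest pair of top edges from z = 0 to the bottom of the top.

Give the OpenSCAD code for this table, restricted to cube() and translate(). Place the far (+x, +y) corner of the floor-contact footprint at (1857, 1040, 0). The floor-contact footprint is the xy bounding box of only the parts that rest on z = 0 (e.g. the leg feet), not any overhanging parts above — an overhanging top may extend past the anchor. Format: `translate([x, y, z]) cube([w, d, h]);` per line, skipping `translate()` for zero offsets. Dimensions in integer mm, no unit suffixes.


translate([323, 92, 714]) cube([1563, 977, 36]);
translate([352, 121, 0]) cube([52, 52, 714]);
translate([1805, 121, 0]) cube([52, 52, 714]);
translate([352, 988, 0]) cube([52, 52, 714]);
translate([1805, 988, 0]) cube([52, 52, 714]);


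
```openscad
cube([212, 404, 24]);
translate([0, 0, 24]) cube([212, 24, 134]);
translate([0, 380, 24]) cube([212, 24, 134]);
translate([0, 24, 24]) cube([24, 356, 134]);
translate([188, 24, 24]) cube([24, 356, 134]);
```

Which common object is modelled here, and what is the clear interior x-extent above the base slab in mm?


An open box. The internal width is 164 mm.

A 212×404 base slab with four walls standing on it — an open box. The base is 212 mm wide and the walls are 24 mm thick, so the internal width is 212 − 2 × 24 = 164 mm.


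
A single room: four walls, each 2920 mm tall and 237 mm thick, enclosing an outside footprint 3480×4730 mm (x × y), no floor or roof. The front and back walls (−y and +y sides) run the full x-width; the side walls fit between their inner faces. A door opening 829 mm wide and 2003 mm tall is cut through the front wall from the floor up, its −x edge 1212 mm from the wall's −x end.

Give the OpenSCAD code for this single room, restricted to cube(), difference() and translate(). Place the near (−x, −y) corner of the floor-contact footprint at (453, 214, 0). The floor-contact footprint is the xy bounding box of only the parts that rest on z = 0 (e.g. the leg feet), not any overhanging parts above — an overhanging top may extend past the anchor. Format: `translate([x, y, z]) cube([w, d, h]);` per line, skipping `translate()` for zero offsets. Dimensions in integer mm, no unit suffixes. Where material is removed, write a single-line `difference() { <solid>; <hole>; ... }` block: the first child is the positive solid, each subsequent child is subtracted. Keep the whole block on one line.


difference() { translate([453, 214, 0]) cube([3480, 237, 2920]); translate([1665, 214, 0]) cube([829, 237, 2003]); }
translate([453, 4707, 0]) cube([3480, 237, 2920]);
translate([453, 451, 0]) cube([237, 4256, 2920]);
translate([3696, 451, 0]) cube([237, 4256, 2920]);


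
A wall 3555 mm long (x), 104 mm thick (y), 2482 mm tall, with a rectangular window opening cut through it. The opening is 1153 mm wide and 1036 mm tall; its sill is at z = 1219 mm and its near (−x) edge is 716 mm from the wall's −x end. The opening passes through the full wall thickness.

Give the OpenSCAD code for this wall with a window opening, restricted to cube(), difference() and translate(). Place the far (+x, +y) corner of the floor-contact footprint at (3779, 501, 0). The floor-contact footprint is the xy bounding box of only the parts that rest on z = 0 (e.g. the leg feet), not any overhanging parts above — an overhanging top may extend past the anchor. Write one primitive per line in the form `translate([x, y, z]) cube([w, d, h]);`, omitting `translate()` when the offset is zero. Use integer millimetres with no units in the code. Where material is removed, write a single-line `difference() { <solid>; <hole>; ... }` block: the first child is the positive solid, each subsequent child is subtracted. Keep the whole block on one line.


difference() { translate([224, 397, 0]) cube([3555, 104, 2482]); translate([940, 397, 1219]) cube([1153, 104, 1036]); }


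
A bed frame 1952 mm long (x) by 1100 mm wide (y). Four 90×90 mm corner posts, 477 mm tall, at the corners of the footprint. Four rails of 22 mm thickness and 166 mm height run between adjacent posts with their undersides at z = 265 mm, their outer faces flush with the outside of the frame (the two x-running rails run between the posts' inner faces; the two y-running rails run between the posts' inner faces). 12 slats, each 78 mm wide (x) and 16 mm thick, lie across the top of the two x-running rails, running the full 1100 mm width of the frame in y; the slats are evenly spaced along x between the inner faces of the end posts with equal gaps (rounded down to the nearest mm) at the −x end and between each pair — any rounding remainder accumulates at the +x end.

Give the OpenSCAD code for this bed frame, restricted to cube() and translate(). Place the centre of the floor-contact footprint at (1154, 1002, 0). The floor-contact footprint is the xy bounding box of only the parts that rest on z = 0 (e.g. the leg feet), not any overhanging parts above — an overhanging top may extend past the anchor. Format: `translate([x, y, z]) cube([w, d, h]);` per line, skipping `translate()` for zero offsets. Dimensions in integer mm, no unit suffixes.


translate([178, 452, 0]) cube([90, 90, 477]);
translate([178, 1462, 0]) cube([90, 90, 477]);
translate([2040, 452, 0]) cube([90, 90, 477]);
translate([2040, 1462, 0]) cube([90, 90, 477]);
translate([268, 452, 265]) cube([1772, 22, 166]);
translate([268, 1530, 265]) cube([1772, 22, 166]);
translate([178, 542, 265]) cube([22, 920, 166]);
translate([2108, 542, 265]) cube([22, 920, 166]);
translate([332, 452, 431]) cube([78, 1100, 16]);
translate([474, 452, 431]) cube([78, 1100, 16]);
translate([616, 452, 431]) cube([78, 1100, 16]);
translate([758, 452, 431]) cube([78, 1100, 16]);
translate([900, 452, 431]) cube([78, 1100, 16]);
translate([1042, 452, 431]) cube([78, 1100, 16]);
translate([1184, 452, 431]) cube([78, 1100, 16]);
translate([1326, 452, 431]) cube([78, 1100, 16]);
translate([1468, 452, 431]) cube([78, 1100, 16]);
translate([1610, 452, 431]) cube([78, 1100, 16]);
translate([1752, 452, 431]) cube([78, 1100, 16]);
translate([1894, 452, 431]) cube([78, 1100, 16]);


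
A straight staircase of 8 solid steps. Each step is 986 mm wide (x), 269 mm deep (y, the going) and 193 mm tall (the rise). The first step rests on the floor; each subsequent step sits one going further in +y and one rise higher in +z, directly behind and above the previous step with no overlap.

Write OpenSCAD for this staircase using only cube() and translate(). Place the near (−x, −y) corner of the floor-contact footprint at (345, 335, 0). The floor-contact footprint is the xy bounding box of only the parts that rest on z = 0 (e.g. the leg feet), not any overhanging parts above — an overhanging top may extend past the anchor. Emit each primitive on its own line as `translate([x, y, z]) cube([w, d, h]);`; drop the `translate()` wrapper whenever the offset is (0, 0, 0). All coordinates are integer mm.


translate([345, 335, 0]) cube([986, 269, 193]);
translate([345, 604, 193]) cube([986, 269, 193]);
translate([345, 873, 386]) cube([986, 269, 193]);
translate([345, 1142, 579]) cube([986, 269, 193]);
translate([345, 1411, 772]) cube([986, 269, 193]);
translate([345, 1680, 965]) cube([986, 269, 193]);
translate([345, 1949, 1158]) cube([986, 269, 193]);
translate([345, 2218, 1351]) cube([986, 269, 193]);


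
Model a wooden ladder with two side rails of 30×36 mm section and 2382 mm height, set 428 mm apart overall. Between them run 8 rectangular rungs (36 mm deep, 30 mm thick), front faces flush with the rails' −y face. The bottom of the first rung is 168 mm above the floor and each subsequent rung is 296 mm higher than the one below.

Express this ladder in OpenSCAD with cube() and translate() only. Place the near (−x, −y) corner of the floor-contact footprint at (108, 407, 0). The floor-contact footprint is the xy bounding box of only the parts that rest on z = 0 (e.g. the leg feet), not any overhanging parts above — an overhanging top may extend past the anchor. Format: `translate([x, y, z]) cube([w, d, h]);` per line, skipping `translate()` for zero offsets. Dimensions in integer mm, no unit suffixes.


translate([108, 407, 0]) cube([30, 36, 2382]);
translate([506, 407, 0]) cube([30, 36, 2382]);
translate([138, 407, 168]) cube([368, 36, 30]);
translate([138, 407, 464]) cube([368, 36, 30]);
translate([138, 407, 760]) cube([368, 36, 30]);
translate([138, 407, 1056]) cube([368, 36, 30]);
translate([138, 407, 1352]) cube([368, 36, 30]);
translate([138, 407, 1648]) cube([368, 36, 30]);
translate([138, 407, 1944]) cube([368, 36, 30]);
translate([138, 407, 2240]) cube([368, 36, 30]);


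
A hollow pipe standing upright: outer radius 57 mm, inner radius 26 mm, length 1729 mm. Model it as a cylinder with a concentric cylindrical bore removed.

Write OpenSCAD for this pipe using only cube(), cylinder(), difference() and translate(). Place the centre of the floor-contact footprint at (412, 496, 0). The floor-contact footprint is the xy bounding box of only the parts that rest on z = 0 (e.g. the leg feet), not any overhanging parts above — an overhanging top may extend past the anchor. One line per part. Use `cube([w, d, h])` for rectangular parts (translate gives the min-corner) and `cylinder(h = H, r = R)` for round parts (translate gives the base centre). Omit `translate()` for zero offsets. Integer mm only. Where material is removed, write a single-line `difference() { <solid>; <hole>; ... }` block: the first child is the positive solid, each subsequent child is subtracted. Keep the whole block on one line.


difference() { translate([412, 496, 0]) cylinder(h = 1729, r = 57); translate([412, 496, 0]) cylinder(h = 1729, r = 26); }


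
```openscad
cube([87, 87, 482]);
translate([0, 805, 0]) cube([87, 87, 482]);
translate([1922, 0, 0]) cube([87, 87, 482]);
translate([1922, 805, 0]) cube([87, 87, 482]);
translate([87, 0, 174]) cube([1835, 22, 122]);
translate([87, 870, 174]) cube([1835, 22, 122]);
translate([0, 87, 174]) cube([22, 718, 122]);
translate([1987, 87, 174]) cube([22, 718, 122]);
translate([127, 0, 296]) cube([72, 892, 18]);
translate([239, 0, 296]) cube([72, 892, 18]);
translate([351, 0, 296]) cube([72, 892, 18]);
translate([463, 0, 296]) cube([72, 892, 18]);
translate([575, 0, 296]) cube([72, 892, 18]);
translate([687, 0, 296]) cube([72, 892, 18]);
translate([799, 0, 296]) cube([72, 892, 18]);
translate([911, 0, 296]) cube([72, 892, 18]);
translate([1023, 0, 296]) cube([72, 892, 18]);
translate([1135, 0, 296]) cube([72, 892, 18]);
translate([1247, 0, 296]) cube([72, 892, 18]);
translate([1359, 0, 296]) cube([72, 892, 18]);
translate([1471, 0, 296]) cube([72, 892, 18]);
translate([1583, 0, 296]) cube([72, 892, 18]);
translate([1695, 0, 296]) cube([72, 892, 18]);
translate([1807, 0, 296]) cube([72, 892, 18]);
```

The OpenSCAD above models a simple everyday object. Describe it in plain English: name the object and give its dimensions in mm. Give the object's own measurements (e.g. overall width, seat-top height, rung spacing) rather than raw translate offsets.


A bed frame 2009 mm long (x) by 892 mm wide (y). Four 87×87 mm corner posts, 482 mm tall, at the corners of the footprint. Four rails of 22 mm thickness and 122 mm height run between adjacent posts with their undersides at z = 174 mm, their outer faces flush with the outside of the frame (the two x-running rails run between the posts' inner faces; the two y-running rails run between the posts' inner faces). 16 slats, each 72 mm wide (x) and 18 mm thick, lie across the top of the two x-running rails, running the full 892 mm width of the frame in y; along x they sit between the end posts with a 40 mm gap after the −x posts and between neighbouring slats, leaving 43 mm before the +x posts.


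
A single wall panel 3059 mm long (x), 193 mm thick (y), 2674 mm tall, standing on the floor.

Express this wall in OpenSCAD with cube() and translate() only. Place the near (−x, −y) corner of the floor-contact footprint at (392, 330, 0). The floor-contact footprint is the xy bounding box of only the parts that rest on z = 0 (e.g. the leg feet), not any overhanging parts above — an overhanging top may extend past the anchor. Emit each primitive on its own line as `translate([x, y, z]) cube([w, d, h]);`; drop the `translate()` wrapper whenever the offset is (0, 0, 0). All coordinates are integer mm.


translate([392, 330, 0]) cube([3059, 193, 2674]);
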